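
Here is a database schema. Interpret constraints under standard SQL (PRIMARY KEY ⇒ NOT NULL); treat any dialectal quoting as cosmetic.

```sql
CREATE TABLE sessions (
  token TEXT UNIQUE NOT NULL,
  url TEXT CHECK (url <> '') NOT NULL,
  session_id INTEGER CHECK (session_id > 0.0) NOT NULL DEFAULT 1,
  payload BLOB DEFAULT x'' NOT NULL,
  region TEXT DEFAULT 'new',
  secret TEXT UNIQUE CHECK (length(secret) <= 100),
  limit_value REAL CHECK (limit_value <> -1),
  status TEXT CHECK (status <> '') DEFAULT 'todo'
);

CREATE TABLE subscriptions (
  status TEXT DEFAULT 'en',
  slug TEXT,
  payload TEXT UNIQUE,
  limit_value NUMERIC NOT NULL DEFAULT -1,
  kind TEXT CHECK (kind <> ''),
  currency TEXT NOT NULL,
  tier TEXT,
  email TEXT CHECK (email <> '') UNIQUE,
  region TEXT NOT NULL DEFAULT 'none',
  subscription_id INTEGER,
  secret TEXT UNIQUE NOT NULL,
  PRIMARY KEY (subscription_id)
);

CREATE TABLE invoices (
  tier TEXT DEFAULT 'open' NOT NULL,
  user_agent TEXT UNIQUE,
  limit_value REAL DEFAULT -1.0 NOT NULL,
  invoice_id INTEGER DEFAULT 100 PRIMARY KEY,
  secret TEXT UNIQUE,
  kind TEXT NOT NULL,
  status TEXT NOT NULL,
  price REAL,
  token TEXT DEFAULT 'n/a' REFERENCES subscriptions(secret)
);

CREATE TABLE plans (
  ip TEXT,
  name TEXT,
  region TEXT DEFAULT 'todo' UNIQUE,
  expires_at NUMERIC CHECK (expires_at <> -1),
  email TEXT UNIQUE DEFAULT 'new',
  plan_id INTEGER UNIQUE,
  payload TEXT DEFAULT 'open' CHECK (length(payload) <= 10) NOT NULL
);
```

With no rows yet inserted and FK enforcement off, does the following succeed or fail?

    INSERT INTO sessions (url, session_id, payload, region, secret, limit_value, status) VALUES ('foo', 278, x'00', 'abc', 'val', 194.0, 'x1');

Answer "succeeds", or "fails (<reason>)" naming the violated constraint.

token is omitted from the column list and has no DEFAULT, so it would receive NULL.
But token is declared NOT NULL.

fails (NOT NULL on token)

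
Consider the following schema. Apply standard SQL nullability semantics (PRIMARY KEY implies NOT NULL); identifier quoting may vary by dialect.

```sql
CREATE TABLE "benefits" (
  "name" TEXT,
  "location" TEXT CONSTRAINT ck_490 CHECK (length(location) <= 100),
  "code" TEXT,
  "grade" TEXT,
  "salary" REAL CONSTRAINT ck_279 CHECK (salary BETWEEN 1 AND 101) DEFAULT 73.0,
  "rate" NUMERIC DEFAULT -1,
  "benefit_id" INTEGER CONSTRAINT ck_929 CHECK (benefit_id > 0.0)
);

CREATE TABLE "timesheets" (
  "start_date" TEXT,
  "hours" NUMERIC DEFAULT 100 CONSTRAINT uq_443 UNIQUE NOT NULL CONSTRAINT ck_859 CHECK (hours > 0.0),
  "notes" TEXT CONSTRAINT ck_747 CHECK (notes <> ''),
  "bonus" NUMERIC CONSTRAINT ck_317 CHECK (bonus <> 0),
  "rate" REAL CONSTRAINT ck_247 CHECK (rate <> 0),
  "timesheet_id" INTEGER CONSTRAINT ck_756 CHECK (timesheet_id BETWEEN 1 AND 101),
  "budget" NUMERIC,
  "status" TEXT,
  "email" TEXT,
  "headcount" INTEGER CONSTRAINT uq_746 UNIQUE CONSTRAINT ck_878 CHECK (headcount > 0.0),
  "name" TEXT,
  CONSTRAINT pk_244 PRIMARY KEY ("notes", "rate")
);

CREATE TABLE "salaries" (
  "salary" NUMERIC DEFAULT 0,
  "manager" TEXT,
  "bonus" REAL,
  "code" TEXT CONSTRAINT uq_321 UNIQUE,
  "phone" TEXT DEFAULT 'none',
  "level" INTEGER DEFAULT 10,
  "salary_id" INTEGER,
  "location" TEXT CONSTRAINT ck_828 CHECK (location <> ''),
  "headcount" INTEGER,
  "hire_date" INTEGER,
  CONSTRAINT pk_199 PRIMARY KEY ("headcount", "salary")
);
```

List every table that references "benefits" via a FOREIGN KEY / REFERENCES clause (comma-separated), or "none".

none

No REFERENCES clause anywhere in the schema names benefits.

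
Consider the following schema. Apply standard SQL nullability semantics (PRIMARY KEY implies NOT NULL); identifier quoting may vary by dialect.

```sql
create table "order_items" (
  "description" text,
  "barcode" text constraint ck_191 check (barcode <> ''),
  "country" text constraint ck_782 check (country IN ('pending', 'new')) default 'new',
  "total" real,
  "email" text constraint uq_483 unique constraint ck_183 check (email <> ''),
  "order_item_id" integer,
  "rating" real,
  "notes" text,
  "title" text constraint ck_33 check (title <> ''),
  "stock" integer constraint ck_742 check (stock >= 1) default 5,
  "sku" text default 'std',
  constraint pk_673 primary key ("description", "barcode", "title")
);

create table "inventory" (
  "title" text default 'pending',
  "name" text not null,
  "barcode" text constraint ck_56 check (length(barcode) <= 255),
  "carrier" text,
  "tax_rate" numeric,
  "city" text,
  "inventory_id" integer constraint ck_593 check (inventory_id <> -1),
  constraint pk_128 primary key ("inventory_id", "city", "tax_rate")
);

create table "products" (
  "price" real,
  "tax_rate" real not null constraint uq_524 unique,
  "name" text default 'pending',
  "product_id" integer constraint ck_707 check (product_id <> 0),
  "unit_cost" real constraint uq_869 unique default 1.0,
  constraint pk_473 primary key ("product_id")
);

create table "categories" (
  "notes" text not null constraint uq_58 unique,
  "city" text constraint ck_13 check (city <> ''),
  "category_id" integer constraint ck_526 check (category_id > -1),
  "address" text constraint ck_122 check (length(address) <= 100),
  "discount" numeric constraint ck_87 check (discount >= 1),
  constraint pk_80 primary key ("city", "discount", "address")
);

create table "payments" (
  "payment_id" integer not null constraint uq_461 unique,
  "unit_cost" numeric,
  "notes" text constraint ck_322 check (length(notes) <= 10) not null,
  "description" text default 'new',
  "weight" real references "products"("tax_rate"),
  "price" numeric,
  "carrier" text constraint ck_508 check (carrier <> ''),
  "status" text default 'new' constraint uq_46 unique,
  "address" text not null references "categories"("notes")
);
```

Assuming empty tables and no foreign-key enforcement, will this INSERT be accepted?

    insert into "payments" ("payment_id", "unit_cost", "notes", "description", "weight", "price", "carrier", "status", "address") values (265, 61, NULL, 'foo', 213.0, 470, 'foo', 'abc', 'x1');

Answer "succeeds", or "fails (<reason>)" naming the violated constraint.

notes is explicitly set to NULL, but notes is declared NOT NULL.

fails (NOT NULL on notes)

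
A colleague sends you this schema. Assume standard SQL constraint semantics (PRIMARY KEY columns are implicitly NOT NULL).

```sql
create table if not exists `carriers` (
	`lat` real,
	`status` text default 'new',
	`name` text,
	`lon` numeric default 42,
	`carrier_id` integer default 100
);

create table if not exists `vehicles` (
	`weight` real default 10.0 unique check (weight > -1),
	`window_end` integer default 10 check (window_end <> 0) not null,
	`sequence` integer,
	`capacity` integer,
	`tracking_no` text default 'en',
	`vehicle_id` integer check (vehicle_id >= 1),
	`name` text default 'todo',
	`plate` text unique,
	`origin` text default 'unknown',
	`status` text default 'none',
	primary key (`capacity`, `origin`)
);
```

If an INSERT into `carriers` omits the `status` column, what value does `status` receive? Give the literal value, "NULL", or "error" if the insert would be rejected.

status has an explicit DEFAULT 'new'.
When the column is omitted from an INSERT, that default is used.

'new'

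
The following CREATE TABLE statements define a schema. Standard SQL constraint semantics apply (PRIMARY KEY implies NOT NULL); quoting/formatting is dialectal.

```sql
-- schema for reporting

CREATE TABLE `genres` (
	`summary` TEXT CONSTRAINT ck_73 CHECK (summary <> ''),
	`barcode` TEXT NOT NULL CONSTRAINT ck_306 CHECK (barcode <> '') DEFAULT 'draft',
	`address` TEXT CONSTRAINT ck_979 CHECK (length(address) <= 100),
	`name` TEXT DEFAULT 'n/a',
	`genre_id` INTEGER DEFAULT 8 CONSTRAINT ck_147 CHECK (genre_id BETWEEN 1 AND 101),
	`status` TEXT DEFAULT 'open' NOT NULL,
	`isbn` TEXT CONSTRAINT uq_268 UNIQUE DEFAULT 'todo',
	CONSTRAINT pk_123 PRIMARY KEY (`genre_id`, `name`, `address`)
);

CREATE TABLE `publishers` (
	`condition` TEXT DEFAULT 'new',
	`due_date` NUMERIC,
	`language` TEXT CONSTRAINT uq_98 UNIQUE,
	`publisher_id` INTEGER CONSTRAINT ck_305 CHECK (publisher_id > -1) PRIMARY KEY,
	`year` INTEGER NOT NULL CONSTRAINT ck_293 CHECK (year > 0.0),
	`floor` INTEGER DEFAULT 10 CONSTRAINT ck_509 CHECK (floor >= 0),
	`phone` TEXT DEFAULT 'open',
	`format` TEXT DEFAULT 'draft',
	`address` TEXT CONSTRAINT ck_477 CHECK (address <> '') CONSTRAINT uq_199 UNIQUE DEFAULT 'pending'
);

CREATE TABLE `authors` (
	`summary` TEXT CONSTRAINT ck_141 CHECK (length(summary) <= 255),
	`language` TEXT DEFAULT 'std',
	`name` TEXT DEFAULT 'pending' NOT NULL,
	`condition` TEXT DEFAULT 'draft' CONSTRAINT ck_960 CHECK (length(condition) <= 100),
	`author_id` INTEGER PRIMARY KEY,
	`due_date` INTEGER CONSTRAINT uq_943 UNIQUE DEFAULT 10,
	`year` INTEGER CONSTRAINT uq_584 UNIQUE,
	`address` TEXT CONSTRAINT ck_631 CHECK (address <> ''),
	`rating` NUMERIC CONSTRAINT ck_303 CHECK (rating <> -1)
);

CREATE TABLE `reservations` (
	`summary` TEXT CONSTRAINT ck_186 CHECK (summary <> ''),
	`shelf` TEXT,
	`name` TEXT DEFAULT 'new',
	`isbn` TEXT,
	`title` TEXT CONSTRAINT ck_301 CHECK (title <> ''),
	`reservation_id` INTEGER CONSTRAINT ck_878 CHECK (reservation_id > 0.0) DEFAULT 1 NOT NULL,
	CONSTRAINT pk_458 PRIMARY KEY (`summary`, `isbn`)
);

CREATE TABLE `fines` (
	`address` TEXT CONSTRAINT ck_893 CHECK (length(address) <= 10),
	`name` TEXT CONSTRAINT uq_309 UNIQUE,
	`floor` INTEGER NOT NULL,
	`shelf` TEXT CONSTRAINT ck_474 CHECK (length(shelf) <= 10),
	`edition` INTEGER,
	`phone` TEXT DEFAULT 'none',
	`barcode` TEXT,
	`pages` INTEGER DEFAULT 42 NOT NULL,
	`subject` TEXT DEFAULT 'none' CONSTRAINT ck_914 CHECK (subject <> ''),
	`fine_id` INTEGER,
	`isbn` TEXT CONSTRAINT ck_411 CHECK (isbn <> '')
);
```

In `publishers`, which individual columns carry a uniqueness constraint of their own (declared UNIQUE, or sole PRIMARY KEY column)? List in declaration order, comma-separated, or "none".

language, publisher_id, address

- condition: no UNIQUE or single-column PK constraint.
- due_date: no UNIQUE or single-column PK constraint.
- language: declared UNIQUE → unique.
- publisher_id: single-column PRIMARY KEY → unique.
- year: no UNIQUE or single-column PK constraint.
- floor: no UNIQUE or single-column PK constraint.
- phone: no UNIQUE or single-column PK constraint.
- format: no UNIQUE or single-column PK constraint.
- address: declared UNIQUE → unique.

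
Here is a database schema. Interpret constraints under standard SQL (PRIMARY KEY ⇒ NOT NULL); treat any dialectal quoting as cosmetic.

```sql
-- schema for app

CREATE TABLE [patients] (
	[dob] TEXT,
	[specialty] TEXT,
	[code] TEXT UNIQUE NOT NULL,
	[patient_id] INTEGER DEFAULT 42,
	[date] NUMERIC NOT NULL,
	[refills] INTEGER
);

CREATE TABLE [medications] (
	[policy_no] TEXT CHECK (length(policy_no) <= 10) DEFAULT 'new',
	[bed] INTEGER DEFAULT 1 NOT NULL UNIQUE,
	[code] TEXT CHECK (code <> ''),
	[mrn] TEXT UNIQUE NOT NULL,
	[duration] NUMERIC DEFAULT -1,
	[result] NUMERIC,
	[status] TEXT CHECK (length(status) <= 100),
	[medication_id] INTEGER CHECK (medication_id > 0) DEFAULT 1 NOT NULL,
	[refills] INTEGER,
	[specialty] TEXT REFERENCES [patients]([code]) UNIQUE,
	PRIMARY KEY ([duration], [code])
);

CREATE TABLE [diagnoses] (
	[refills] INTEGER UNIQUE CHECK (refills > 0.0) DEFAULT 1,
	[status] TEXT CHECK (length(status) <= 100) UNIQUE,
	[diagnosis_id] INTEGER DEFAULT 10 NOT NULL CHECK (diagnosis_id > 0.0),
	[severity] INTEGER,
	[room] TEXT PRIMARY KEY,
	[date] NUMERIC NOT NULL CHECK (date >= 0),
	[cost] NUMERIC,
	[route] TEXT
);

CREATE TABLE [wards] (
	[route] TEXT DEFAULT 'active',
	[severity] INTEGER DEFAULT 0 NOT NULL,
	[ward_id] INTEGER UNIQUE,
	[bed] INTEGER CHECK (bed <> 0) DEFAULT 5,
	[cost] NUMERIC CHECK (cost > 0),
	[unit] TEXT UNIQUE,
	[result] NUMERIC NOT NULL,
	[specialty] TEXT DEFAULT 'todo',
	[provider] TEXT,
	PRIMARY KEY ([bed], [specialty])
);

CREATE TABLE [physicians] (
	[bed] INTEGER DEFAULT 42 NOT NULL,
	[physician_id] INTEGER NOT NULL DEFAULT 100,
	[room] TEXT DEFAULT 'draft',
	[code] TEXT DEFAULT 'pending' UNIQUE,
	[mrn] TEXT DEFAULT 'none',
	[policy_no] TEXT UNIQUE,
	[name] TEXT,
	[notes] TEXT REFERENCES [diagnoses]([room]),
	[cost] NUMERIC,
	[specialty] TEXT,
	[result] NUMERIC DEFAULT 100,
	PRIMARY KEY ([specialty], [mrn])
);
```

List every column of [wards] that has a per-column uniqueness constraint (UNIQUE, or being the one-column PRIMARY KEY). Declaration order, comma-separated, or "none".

ward_id, unit

- route: no UNIQUE or single-column PK constraint.
- severity: no UNIQUE or single-column PK constraint.
- ward_id: declared UNIQUE → unique.
- bed: part of a composite PRIMARY KEY — only the tuple is unique, not this column on its own.
- cost: no UNIQUE or single-column PK constraint.
- unit: declared UNIQUE → unique.
- result: no UNIQUE or single-column PK constraint.
- specialty: part of a composite PRIMARY KEY — only the tuple is unique, not this column on its own.
- provider: no UNIQUE or single-column PK constraint.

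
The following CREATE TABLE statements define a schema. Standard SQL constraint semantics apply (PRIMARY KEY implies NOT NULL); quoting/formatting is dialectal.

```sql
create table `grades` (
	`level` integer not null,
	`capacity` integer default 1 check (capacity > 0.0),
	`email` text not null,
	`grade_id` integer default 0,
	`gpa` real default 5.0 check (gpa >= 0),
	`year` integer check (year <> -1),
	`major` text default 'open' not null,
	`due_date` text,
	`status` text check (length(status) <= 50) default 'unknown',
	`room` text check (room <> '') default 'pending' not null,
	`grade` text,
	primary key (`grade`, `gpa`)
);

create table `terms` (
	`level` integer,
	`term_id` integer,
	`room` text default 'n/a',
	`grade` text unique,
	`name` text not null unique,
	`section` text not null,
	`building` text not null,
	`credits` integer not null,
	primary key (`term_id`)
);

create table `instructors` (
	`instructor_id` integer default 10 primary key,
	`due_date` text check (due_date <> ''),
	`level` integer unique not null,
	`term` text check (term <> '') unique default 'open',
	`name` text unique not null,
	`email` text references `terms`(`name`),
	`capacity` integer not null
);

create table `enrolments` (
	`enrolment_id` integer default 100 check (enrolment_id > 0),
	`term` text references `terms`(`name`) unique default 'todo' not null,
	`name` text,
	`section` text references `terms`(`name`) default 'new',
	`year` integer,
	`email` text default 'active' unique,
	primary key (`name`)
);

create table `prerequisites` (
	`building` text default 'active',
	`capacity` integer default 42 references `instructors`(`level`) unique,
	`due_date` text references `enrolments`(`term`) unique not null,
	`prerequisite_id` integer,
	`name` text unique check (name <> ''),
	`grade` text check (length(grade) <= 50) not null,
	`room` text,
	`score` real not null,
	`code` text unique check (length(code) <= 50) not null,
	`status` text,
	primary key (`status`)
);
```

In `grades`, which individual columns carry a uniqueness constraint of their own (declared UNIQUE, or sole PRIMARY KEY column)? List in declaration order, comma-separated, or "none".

- level: no UNIQUE or single-column PK constraint.
- capacity: no UNIQUE or single-column PK constraint.
- email: no UNIQUE or single-column PK constraint.
- grade_id: no UNIQUE or single-column PK constraint.
- gpa: part of a composite PRIMARY KEY — only the tuple is unique, not this column on its own.
- year: no UNIQUE or single-column PK constraint.
- major: no UNIQUE or single-column PK constraint.
- due_date: no UNIQUE or single-column PK constraint.
- status: no UNIQUE or single-column PK constraint.
- room: no UNIQUE or single-column PK constraint.
- grade: part of a composite PRIMARY KEY — only the tuple is unique, not this column on its own.

none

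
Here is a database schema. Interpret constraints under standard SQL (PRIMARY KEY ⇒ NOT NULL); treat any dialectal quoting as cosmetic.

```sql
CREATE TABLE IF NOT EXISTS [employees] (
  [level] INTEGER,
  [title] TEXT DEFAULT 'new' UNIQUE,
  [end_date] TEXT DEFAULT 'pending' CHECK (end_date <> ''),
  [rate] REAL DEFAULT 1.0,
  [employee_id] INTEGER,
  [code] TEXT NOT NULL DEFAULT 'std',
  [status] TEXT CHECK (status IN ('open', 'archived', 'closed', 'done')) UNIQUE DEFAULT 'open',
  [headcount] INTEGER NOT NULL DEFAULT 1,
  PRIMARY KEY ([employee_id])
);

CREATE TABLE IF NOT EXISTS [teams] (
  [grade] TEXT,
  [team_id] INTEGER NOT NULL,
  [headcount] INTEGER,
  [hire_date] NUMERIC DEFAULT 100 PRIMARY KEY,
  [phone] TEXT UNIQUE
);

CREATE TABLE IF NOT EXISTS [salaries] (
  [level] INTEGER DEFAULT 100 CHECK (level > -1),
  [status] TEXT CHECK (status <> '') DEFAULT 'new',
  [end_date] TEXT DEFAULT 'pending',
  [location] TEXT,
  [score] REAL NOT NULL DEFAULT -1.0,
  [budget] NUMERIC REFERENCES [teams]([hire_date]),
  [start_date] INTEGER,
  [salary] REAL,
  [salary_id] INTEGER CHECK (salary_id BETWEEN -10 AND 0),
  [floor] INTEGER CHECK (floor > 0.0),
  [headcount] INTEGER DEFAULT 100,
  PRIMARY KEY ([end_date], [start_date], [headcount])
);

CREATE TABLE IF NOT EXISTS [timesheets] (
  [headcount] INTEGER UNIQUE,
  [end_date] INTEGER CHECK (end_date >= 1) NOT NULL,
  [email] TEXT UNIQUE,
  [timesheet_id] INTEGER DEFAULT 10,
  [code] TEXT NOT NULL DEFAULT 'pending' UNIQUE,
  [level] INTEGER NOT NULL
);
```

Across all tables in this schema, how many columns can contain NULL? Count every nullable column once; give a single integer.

18

employees: 5 nullable (level, title, end_date, rate, status — PK (employee_id) and explicit NOT NULL columns excluded).
teams: 3 nullable (grade, headcount, phone — PK (hire_date) and explicit NOT NULL columns excluded).
salaries: 7 nullable (level, status, location, budget, salary, salary_id, floor — PK (end_date, start_date, headcount) and explicit NOT NULL columns excluded).
timesheets: 3 nullable (headcount, email, timesheet_id — PK none and explicit NOT NULL columns excluded).
Total: 5 + 3 + 7 + 3 = 18.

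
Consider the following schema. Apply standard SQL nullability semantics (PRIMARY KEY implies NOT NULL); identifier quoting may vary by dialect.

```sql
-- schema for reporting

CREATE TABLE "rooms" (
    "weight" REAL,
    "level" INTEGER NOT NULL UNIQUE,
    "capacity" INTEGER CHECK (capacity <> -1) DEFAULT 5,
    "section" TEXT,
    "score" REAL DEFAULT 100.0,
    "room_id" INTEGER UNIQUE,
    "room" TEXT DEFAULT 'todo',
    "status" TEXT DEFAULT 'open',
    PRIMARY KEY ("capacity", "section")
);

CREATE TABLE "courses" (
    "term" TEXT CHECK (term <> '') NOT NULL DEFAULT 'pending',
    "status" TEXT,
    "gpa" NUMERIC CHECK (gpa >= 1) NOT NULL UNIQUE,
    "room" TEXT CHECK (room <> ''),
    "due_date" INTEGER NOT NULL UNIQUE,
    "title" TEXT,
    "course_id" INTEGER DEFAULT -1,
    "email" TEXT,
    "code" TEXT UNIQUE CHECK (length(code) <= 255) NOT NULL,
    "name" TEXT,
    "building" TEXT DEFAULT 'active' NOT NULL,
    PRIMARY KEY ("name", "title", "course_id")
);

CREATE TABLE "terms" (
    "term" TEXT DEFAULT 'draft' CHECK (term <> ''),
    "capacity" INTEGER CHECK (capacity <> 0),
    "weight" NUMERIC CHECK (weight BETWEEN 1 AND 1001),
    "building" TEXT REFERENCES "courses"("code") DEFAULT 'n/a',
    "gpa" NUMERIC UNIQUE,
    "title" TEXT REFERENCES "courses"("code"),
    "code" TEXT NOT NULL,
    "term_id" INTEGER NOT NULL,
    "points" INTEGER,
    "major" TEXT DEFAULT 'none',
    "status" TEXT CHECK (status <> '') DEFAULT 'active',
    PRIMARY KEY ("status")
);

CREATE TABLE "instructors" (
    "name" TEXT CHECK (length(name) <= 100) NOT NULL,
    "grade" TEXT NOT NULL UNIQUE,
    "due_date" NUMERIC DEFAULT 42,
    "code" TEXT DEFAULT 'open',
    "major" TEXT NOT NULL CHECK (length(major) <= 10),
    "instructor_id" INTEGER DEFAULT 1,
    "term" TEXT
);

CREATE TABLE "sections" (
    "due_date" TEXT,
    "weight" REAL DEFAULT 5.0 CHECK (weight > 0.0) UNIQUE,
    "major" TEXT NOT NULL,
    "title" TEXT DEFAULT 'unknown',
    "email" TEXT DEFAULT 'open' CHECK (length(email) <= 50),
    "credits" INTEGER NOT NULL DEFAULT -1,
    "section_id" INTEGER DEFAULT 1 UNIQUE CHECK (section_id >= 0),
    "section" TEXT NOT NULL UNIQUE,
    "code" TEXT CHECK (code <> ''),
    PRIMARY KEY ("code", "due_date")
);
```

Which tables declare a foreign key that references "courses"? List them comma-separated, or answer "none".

- terms.building references courses(code).
- terms.title references courses(code).

terms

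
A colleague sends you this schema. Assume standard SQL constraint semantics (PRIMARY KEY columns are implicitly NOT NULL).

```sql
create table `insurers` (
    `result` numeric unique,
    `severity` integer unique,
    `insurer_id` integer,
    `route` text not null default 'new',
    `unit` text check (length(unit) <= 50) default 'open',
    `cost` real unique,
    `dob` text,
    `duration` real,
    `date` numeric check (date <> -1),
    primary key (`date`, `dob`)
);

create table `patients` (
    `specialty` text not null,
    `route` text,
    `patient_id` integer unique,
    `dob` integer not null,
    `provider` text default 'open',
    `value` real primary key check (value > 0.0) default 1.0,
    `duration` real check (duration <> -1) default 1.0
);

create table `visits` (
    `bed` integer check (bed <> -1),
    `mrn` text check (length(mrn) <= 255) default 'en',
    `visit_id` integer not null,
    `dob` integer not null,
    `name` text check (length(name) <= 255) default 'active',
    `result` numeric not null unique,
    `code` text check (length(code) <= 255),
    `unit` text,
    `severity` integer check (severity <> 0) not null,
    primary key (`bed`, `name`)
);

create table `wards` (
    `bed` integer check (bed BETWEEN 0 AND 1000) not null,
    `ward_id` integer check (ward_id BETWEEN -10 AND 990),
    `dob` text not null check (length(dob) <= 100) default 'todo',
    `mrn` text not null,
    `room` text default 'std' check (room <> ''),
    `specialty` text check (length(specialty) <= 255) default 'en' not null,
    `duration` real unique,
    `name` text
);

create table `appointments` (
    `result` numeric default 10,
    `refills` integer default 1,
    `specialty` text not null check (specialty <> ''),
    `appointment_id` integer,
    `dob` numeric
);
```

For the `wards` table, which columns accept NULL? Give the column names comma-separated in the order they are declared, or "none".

ward_id, room, duration, name

- bed: declared NOT NULL → not nullable.
- ward_id: CHECK does not forbid NULL (a CHECK constraint passes when its expression is NULL) → nullable.
- dob: declared NOT NULL → not nullable.
- mrn: declared NOT NULL → not nullable.
- room: CHECK does not forbid NULL (a CHECK constraint passes when its expression is NULL) → nullable.
- specialty: declared NOT NULL → not nullable.
- duration: UNIQUE does not imply NOT NULL → nullable.
- name: no NOT NULL constraint applies → nullable.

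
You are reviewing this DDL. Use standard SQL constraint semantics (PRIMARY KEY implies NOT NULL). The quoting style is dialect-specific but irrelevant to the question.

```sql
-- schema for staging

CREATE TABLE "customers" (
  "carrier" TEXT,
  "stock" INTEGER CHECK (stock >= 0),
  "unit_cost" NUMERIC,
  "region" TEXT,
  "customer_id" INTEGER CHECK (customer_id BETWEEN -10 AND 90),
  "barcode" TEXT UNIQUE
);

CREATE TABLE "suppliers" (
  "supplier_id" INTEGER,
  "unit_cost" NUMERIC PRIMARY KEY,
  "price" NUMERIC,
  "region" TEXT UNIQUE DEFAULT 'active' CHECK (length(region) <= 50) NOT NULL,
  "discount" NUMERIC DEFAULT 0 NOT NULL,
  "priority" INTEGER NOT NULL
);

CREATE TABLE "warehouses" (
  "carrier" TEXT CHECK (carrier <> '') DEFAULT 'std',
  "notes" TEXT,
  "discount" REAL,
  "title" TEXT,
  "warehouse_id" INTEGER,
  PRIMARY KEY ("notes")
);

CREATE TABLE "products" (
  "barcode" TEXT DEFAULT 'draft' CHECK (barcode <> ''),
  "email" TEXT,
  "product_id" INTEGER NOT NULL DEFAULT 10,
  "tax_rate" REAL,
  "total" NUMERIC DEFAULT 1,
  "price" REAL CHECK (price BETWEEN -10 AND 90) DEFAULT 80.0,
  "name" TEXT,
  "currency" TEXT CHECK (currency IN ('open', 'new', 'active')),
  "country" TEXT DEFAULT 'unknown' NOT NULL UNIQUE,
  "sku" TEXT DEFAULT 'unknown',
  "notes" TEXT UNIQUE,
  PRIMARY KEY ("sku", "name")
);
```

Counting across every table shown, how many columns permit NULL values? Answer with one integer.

customers: 6 nullable (carrier, stock, unit_cost, region, customer_id, barcode — PK none and explicit NOT NULL columns excluded).
suppliers: 2 nullable (supplier_id, price — PK (unit_cost) and explicit NOT NULL columns excluded).
warehouses: 4 nullable (carrier, discount, title, warehouse_id — PK (notes) and explicit NOT NULL columns excluded).
products: 7 nullable (barcode, email, tax_rate, total, price, currency, notes — PK (sku, name) and explicit NOT NULL columns excluded).
Total: 6 + 2 + 4 + 7 = 19.

19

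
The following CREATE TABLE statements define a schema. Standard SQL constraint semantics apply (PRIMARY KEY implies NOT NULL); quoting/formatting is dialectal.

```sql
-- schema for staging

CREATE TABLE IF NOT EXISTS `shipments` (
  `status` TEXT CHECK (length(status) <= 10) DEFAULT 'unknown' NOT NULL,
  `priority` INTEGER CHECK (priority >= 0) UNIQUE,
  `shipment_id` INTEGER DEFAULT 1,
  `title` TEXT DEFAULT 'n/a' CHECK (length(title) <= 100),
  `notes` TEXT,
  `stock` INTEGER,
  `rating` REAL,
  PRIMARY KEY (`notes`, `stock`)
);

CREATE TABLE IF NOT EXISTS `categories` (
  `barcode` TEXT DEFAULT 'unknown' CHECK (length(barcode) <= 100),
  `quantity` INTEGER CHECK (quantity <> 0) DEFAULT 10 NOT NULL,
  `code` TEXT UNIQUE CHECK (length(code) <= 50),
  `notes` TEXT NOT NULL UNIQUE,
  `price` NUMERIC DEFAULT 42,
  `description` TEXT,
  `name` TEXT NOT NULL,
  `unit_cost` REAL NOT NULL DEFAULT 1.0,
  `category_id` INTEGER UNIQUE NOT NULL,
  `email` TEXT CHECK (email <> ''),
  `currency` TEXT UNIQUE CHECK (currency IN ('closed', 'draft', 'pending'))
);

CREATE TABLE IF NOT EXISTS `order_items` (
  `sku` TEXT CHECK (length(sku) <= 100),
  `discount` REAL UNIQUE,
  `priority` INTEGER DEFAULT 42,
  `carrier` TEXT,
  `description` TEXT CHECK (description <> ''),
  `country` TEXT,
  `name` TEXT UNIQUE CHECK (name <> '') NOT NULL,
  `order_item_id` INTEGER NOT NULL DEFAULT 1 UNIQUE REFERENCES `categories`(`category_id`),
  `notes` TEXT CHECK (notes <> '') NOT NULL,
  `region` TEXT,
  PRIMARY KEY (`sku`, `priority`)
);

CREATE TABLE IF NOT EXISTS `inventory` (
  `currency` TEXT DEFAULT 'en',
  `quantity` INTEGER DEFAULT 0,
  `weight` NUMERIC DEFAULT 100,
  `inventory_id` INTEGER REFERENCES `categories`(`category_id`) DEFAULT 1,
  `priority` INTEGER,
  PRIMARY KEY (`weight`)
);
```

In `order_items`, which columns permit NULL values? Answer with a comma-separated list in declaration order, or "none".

- sku: part of the PRIMARY KEY, which implies NOT NULL → not nullable.
- discount: UNIQUE does not imply NOT NULL → nullable.
- priority: part of the PRIMARY KEY, which implies NOT NULL → not nullable.
- carrier: no NOT NULL constraint applies → nullable.
- description: CHECK does not forbid NULL (a CHECK constraint passes when its expression is NULL) → nullable.
- country: no NOT NULL constraint applies → nullable.
- name: declared NOT NULL → not nullable.
- order_item_id: declared NOT NULL → not nullable.
- notes: declared NOT NULL → not nullable.
- region: no NOT NULL constraint applies → nullable.

discount, carrier, description, country, region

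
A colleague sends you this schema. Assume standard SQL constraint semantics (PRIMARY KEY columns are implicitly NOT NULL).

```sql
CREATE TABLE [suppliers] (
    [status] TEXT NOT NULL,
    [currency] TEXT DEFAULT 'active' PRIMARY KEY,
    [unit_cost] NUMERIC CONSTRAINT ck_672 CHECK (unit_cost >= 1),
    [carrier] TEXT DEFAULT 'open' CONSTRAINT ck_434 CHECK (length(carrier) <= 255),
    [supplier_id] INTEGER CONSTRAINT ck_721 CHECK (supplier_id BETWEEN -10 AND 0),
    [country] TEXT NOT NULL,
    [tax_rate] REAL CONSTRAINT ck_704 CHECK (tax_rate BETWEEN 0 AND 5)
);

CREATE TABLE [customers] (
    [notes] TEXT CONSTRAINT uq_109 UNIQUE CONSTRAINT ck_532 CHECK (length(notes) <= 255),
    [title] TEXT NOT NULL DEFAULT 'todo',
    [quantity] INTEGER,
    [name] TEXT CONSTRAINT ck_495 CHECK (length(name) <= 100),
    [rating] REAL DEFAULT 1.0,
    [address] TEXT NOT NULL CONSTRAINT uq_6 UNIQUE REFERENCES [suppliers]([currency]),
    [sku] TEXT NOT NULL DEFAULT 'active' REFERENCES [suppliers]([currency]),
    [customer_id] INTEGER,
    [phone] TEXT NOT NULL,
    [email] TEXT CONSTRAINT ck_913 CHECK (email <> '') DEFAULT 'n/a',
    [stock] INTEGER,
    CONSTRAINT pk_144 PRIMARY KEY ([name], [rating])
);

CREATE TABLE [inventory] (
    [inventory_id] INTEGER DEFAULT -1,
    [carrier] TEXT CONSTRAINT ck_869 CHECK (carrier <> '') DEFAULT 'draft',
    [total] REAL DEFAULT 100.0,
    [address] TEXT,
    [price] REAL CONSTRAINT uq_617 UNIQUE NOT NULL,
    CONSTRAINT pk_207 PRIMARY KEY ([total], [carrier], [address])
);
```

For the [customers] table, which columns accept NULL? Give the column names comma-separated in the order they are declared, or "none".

notes, quantity, customer_id, email, stock

- notes: CHECK does not forbid NULL (a CHECK constraint passes when its expression is NULL) → nullable.
- title: declared NOT NULL → not nullable.
- quantity: no NOT NULL constraint applies → nullable.
- name: part of the PRIMARY KEY, which implies NOT NULL → not nullable.
- rating: part of the PRIMARY KEY, which implies NOT NULL → not nullable.
- address: declared NOT NULL → not nullable.
- sku: declared NOT NULL → not nullable.
- customer_id: no NOT NULL constraint applies → nullable.
- phone: declared NOT NULL → not nullable.
- email: CHECK does not forbid NULL (a CHECK constraint passes when its expression is NULL) → nullable.
- stock: no NOT NULL constraint applies → nullable.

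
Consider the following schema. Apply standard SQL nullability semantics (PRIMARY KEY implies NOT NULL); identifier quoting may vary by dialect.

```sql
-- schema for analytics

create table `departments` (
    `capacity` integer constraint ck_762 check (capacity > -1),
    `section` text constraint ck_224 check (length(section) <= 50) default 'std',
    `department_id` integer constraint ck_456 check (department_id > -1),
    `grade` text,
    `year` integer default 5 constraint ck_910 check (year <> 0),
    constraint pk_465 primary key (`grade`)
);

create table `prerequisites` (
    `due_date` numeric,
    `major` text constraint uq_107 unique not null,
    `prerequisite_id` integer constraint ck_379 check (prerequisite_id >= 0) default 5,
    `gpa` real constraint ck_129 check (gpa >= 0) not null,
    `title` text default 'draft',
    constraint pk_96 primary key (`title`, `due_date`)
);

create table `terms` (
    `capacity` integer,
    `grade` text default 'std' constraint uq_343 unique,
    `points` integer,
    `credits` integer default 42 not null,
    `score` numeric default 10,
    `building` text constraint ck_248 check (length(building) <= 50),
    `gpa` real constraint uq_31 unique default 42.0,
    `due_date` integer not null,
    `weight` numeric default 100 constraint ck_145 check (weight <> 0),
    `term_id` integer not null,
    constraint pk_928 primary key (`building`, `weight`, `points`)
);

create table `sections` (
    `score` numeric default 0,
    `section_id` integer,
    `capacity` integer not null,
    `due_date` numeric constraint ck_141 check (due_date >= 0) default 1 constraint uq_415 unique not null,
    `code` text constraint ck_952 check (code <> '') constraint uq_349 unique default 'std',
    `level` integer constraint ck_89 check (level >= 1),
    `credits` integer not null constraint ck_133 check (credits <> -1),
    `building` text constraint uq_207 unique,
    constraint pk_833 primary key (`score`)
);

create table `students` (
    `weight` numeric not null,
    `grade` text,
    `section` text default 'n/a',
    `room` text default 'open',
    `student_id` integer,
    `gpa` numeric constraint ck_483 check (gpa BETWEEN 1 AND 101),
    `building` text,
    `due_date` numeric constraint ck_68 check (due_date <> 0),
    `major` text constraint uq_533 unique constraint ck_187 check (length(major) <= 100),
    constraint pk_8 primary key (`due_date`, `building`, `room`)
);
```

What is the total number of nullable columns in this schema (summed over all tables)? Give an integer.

18

departments: 4 nullable (capacity, section, department_id, year — PK (grade) and explicit NOT NULL columns excluded).
prerequisites: 1 nullable (prerequisite_id — PK (title, due_date) and explicit NOT NULL columns excluded).
terms: 4 nullable (capacity, grade, score, gpa — PK (building, weight, points) and explicit NOT NULL columns excluded).
sections: 4 nullable (section_id, code, level, building — PK (score) and explicit NOT NULL columns excluded).
students: 5 nullable (grade, section, student_id, gpa, major — PK (due_date, building, room) and explicit NOT NULL columns excluded).
Total: 4 + 1 + 4 + 4 + 5 = 18.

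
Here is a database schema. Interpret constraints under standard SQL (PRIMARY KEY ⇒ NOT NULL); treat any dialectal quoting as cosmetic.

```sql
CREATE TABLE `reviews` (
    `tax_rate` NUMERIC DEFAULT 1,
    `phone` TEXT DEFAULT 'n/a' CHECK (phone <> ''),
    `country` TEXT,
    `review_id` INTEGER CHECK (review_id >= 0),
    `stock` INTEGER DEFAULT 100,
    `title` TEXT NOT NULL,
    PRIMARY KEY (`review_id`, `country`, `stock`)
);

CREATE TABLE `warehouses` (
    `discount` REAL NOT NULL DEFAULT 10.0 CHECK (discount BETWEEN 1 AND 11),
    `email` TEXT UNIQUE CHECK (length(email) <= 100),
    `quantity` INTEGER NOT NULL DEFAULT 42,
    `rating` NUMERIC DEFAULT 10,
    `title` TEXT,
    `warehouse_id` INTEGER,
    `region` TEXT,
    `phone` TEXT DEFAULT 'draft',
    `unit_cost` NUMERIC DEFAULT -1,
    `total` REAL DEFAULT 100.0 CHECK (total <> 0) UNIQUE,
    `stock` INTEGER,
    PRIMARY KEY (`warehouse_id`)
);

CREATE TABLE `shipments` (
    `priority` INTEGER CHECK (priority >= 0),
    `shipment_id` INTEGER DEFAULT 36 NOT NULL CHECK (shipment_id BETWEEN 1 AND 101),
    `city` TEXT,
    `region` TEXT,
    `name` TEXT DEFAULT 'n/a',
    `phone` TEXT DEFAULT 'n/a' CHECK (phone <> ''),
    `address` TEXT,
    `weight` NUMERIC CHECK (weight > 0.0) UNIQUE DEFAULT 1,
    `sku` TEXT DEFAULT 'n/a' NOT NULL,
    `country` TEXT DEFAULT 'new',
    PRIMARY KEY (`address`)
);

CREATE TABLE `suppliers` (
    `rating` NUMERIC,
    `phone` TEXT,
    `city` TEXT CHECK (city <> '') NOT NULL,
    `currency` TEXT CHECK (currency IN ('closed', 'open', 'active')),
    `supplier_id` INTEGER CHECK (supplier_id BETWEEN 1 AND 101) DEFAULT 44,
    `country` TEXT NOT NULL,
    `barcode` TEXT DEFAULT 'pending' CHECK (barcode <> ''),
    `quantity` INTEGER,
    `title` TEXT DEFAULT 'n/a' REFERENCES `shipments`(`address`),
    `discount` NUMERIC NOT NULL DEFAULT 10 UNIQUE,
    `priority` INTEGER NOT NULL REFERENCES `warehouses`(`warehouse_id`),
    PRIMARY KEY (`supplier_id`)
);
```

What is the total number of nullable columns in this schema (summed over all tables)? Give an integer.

reviews: 2 nullable (tax_rate, phone — PK (review_id, country, stock) and explicit NOT NULL columns excluded).
warehouses: 8 nullable (email, rating, title, region, phone, unit_cost, total, stock — PK (warehouse_id) and explicit NOT NULL columns excluded).
shipments: 7 nullable (priority, city, region, name, phone, weight, country — PK (address) and explicit NOT NULL columns excluded).
suppliers: 6 nullable (rating, phone, currency, barcode, quantity, title — PK (supplier_id) and explicit NOT NULL columns excluded).
Total: 2 + 8 + 7 + 6 = 23.

23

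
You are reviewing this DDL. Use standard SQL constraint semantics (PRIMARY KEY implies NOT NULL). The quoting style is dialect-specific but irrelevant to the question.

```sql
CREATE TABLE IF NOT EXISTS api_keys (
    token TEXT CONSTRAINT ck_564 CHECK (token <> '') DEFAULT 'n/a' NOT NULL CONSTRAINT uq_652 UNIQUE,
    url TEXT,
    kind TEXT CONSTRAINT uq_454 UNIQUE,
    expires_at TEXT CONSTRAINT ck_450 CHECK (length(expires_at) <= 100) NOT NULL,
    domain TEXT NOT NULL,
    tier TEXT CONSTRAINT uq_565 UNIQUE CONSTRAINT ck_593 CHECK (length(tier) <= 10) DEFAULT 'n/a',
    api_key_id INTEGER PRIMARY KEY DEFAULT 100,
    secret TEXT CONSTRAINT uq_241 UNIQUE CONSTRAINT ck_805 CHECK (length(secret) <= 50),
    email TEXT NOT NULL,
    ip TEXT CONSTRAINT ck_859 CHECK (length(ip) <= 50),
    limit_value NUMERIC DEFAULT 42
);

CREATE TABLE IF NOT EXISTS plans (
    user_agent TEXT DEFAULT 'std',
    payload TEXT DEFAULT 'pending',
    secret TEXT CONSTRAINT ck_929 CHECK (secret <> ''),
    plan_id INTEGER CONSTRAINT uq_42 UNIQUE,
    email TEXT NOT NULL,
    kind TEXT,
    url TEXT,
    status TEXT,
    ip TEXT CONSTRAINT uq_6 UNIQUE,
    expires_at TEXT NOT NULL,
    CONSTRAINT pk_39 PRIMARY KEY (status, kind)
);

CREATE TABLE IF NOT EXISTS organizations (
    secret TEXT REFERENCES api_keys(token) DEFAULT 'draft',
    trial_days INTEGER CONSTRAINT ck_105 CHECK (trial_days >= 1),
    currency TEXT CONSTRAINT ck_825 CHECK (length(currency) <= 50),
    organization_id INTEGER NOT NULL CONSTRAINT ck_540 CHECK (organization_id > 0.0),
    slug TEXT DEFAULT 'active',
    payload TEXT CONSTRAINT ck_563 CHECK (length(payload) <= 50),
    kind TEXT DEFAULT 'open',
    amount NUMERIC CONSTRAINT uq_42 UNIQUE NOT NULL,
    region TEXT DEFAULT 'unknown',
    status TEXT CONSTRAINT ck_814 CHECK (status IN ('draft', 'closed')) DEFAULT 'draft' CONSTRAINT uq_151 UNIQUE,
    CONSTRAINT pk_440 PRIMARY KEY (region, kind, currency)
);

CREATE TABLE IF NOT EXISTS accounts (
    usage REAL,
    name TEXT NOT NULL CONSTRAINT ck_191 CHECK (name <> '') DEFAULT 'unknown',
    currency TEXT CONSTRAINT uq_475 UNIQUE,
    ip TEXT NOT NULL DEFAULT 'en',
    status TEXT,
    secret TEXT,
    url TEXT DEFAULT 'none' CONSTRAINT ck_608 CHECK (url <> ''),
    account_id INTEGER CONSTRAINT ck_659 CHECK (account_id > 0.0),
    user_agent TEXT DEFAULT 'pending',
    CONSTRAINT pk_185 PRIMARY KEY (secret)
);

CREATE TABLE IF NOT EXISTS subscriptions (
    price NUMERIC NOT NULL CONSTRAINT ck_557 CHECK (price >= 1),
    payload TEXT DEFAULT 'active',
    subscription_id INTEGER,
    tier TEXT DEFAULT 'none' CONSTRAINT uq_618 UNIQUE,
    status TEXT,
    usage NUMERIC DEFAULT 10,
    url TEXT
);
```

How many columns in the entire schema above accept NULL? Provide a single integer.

api_keys: 6 nullable (url, kind, tier, secret, ip, limit_value — PK (api_key_id) and explicit NOT NULL columns excluded).
plans: 6 nullable (user_agent, payload, secret, plan_id, url, ip — PK (status, kind) and explicit NOT NULL columns excluded).
organizations: 5 nullable (secret, trial_days, slug, payload, status — PK (region, kind, currency) and explicit NOT NULL columns excluded).
accounts: 6 nullable (usage, currency, status, url, account_id, user_agent — PK (secret) and explicit NOT NULL columns excluded).
subscriptions: 6 nullable (payload, subscription_id, tier, status, usage, url — PK none and explicit NOT NULL columns excluded).
Total: 6 + 6 + 5 + 6 + 6 = 29.

29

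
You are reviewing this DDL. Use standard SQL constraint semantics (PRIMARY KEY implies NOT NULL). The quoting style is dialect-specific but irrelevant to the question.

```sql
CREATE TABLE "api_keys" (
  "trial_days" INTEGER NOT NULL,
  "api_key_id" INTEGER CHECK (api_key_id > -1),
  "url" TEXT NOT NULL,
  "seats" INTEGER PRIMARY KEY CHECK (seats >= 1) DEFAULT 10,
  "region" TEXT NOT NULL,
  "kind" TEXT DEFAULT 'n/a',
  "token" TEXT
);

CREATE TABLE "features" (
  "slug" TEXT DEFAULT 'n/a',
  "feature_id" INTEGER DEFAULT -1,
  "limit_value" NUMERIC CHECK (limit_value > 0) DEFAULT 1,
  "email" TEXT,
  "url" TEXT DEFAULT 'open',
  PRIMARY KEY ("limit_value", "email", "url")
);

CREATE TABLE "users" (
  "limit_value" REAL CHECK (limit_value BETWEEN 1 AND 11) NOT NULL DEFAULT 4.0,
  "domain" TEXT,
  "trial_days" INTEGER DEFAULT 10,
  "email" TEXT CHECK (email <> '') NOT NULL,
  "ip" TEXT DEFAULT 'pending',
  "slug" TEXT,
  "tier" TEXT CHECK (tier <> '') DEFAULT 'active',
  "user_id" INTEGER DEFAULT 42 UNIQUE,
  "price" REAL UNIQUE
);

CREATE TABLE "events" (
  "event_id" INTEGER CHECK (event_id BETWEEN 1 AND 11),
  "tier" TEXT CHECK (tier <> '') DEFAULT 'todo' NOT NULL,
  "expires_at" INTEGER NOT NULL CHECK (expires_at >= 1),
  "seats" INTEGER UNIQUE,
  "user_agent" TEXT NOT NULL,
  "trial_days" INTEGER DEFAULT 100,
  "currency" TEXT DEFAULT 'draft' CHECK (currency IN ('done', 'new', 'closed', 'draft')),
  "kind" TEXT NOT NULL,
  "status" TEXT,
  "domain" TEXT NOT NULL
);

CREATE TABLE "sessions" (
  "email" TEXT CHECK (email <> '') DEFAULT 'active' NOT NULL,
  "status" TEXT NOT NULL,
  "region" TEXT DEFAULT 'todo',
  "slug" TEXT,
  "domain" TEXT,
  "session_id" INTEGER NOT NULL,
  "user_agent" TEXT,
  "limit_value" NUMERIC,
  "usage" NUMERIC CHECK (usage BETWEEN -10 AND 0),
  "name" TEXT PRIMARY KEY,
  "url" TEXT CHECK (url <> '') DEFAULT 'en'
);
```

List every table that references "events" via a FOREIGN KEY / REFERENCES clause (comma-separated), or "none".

No REFERENCES clause anywhere in the schema names events.

none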